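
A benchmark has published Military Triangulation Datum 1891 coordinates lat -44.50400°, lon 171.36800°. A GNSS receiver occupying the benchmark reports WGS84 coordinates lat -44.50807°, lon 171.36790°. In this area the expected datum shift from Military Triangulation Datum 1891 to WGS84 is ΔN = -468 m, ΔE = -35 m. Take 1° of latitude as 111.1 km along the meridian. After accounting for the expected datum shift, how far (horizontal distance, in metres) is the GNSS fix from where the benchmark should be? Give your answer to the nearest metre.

Observed coordinate differences: Δφ = -0.00407°, Δλ = -0.00010°.
Converting to metres (1° lat = 111100 m, cos φ = 0.713202): observed ΔN = -452.2 m, observed ΔE = -7.9 m.
Subtracting the expected shift leaves a residual of -452.2 − (-468) = 15.8 m north and -7.9 − (-35) = 27.1 m east.
Residual distance = √(15.8² + 27.1²) = 31.4 m.

31 m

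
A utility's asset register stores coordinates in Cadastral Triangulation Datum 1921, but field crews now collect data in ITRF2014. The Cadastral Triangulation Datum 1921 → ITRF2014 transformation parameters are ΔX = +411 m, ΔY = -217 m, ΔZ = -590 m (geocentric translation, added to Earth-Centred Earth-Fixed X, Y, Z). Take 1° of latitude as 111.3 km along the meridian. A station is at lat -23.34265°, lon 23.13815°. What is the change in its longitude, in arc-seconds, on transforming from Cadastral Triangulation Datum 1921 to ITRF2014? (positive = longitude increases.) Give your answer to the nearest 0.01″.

sin φ = -0.396229, cos φ = 0.918152, sin λ = 0.392949, cos λ = 0.919560.
East component: ΔE = −sin λ·ΔX + cos λ·ΔY = −(0.392949)(411) + (0.919560)(-217) = -361.05 m.
1° of latitude spans 111300 m; at latitude φ, 1° of longitude spans that × cos φ = 102190.3 m, so Δλ = -361.05 / 102190.3 × 3600 = -12.719″.

Δλ = -12.72″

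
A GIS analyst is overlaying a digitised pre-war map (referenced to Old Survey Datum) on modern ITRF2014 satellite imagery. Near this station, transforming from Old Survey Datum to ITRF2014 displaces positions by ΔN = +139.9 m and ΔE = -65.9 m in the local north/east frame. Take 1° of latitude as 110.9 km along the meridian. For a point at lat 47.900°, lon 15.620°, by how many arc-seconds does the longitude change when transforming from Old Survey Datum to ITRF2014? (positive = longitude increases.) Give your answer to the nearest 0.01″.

Δλ = -3.19″

At latitude 47.900°, cos φ = 0.670427.
1° of longitude at this latitude = 110.9 × cos φ = 74.35 km, so Δλ = -65.9 / 74350.3 = -0.0008863° = -3.191″.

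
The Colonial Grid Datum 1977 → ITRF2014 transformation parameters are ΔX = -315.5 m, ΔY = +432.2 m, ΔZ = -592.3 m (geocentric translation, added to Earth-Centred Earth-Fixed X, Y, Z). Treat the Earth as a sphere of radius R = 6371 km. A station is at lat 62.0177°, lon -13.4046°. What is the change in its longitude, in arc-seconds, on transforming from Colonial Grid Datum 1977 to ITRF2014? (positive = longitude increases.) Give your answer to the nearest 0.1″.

sin φ = 0.883093, cos φ = 0.469199, sin λ = -0.231826, cos λ = 0.972757.
East component: ΔE = −sin λ·ΔX + cos λ·ΔY = −(-0.231826)(-315.5) + (0.972757)(432.2) = 347.28 m.
1° of latitude spans πR/180 = 111195 m; at latitude φ, 1° of longitude spans that × cos φ = 52172.5 m, so Δλ = 347.28 / 52172.5 × 3600 = 23.963″.

Δλ = 24.0″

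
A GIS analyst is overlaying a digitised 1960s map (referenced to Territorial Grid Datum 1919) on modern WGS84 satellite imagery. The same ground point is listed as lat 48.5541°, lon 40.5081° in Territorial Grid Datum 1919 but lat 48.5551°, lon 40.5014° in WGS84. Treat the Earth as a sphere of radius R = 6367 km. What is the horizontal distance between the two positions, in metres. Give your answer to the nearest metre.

505 m

Δφ = 48.5551° − 48.5541° = +0.0010°; Δλ = 40.5014° − 40.5081° = -0.0067°.
1° along a meridian = πR/180 = 111125 m.
ΔN = Δφ × 111125 = 111.1 m; ΔE = Δλ × 111125 × cos(48.5541°) = -0.0067 × 111125 × 0.661913 = -492.8 m.
Distance = √(ΔE² + ΔN²) = √((-492.8)² + 111.1²) = 505.2 m.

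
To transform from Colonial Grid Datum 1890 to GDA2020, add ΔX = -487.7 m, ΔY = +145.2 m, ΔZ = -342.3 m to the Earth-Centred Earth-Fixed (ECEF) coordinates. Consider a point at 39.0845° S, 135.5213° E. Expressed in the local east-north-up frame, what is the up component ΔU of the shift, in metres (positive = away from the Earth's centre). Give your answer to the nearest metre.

The local up (radial) axis is (cos φ cos λ, cos φ sin λ, sin φ), giving ΔU = 270.107 + 78.967 + 215.808 = 564.88 m.

ΔU = 565 m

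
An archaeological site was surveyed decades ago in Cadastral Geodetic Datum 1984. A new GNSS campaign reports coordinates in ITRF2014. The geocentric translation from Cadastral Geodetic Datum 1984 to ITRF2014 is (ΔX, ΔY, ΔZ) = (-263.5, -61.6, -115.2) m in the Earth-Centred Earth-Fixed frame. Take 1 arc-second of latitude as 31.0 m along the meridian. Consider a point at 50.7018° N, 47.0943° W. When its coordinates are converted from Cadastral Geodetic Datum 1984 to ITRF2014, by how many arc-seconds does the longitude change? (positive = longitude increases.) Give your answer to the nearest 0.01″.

sin φ = 0.773860, cos φ = 0.633357, sin λ = -0.732475, cos λ = 0.680794.
East component: ΔE = −sin λ·ΔX + cos λ·ΔY = −(-0.732475)(-263.5) + (0.680794)(-61.6) = -234.94 m.
1° of latitude spans 3600 × 31.00 = 111600 m; at latitude φ, 1° of longitude spans that × cos φ = 70682.6 m, so Δλ = -234.94 / 70682.6 × 3600 = -11.966″.

Δλ = -11.97″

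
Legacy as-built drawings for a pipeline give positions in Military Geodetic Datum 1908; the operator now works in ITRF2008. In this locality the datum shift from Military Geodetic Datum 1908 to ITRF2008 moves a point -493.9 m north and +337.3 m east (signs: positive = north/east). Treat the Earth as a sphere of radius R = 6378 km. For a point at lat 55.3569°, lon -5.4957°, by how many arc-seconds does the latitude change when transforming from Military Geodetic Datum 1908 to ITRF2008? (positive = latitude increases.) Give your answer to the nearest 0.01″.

Δφ = -15.97″

On a sphere of radius R, 1 rad of latitude = R, so Δφ = ΔN / R = -493.9 / 6378000 = -7.7438e-05 rad = -15.973″.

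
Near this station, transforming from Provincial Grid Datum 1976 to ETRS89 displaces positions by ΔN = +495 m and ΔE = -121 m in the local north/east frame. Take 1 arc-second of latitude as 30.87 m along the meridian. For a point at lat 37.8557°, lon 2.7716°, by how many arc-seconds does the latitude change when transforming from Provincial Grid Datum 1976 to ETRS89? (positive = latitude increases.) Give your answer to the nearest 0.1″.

Δφ = 16.0″

1″ of latitude = 30.87 m, so Δφ = 495.0 / 30.87 = 16.035″.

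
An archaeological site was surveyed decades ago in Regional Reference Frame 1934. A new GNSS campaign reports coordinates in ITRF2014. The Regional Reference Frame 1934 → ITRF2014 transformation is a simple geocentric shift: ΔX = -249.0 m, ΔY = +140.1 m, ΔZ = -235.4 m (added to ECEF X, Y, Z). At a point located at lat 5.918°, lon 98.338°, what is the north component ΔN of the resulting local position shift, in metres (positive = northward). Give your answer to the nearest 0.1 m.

The local north axis is (−sin φ cos λ, −sin φ sin λ, cos φ), giving ΔN = -3.723 − 14.292 − 234.145 = -252.16 m.

ΔN = -252.2 m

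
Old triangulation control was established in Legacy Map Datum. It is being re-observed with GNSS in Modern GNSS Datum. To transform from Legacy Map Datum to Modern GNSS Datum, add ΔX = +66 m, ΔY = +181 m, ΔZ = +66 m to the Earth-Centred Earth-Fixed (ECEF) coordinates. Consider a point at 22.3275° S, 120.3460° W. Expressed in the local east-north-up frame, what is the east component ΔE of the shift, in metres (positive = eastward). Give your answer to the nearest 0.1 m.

The local east axis at (φ, λ) is (−sin λ, cos λ, 0), so ΔE = −sin(-120.3460°)·66 + cos(-120.3460°)·181 = -34.49 m.

ΔE = -34.5 m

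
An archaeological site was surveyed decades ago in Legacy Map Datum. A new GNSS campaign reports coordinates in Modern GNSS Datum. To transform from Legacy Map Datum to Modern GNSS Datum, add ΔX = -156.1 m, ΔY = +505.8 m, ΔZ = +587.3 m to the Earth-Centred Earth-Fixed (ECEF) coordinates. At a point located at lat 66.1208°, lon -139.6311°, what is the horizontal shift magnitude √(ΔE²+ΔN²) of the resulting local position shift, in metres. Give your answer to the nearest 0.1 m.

At φ = 66.1208°, λ = -139.6311°: sin φ = 0.914401, cos φ = 0.404810, sin λ = -0.647706, cos λ = -0.761890.
ΔE = −sin λ·ΔX + cos λ·ΔY = −(-0.647706)·(-156.1) + (-0.761890)·(505.8) = -486.47 m.
ΔN = −sin φ cos λ·ΔX − sin φ sin λ·ΔY + cos φ·ΔZ = −(0.914401)(-0.761890)(-156.1) − (0.914401)(-0.647706)(505.8) + (0.404810)(587.3) = 428.56 m.
Horizontal magnitude = √(ΔE² + ΔN²) = √((-486.47)² + 428.56²) = 648.32 m.

648.3 m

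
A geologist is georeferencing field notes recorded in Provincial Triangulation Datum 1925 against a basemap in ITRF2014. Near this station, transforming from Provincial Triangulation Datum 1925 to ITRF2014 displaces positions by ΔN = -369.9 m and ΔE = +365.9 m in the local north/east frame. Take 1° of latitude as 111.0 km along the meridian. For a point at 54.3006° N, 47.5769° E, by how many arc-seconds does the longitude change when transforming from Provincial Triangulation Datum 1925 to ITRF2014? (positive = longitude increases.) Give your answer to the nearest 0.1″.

At latitude 54.3006°, cos φ = 0.583533.
1° of longitude at this latitude = 111.0 × cos φ = 64.77 km, so Δλ = 365.9 / 64772.1 = 0.0056490° = 20.337″.

Δλ = 20.3″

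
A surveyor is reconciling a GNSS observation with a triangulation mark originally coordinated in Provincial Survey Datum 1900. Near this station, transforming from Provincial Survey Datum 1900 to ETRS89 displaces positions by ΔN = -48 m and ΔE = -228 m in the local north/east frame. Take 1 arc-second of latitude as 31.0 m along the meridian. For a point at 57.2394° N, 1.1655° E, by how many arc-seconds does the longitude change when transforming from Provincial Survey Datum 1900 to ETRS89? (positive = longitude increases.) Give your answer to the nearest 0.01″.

At latitude 57.2394°, cos φ = 0.541130.
1″ of longitude at this latitude = 31.00 × cos φ = 16.7750 m, so Δλ = -228.0 / 16.7750 = -13.592″.

Δλ = -13.59″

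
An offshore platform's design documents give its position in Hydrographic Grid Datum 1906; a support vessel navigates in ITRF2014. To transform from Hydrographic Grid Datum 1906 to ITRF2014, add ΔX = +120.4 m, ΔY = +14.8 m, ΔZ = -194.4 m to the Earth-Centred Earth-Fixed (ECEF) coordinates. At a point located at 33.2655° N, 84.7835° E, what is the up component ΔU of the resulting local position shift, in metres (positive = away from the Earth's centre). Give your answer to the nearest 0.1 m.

The local up (radial) axis is (cos φ cos λ, cos φ sin λ, sin φ), giving ΔU = 9.153 + 12.324 − 106.632 = -85.16 m.

ΔU = -85.2 m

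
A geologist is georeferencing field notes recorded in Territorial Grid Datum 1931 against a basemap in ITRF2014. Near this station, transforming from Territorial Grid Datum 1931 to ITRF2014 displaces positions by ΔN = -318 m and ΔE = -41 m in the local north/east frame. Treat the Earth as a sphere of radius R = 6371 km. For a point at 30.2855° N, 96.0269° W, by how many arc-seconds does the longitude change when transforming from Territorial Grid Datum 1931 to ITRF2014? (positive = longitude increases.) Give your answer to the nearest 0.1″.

At latitude 30.2855°, cos φ = 0.863523.
One radian of longitude at latitude φ spans R cos φ, so Δλ = ΔE / (R cos φ) = -41.0 / (6371000 × 0.863523) = -7.4525e-06 rad = -1.537″.

Δλ = -1.5″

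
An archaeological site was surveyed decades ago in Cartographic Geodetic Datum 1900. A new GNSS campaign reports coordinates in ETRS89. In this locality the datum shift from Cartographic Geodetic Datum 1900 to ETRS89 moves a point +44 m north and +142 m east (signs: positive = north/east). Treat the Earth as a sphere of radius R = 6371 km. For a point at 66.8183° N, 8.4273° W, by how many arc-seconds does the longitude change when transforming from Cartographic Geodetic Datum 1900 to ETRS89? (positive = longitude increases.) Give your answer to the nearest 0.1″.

At latitude 66.8183°, cos φ = 0.393648.
One radian of longitude at latitude φ spans R cos φ, so Δλ = ΔE / (R cos φ) = 142.0 / (6371000 × 0.393648) = 5.6620e-05 rad = 11.679″.

Δλ = 11.7″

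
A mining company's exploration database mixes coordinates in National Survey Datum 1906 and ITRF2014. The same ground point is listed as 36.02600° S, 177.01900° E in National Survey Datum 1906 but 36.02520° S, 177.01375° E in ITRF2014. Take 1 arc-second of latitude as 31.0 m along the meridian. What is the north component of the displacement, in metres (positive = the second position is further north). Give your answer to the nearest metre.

Δφ = -36.02520° − -36.02600° = +0.00080°; Δλ = 177.01375° − 177.01900° = -0.00525°.
1° of latitude = 3600 × 31.00 = 111600 m.
ΔN = Δφ × 111600 = 89.3 m; ΔE = Δλ × 111600 × cos(-36.02600°) = -0.00525 × 111600 × 0.808750 = -473.8 m.

ΔN = 89 m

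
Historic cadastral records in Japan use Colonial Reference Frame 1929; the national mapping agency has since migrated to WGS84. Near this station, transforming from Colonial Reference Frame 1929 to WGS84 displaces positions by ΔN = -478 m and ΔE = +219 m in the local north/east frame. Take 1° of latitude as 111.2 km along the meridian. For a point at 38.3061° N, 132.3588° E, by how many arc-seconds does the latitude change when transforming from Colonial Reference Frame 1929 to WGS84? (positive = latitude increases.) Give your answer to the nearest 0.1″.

Δφ = -15.5″

1° of latitude = 111.2 km, so Δφ = -478.0 / 111200 = -0.0042986° = -15.475″.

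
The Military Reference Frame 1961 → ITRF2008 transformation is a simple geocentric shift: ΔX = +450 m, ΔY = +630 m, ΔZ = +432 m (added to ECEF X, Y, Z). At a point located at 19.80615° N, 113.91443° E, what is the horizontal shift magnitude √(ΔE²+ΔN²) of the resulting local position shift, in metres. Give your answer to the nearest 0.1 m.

720.5 m

At φ = 19.80615°, λ = 113.91443°: sin φ = 0.338839, cos φ = 0.940844, sin λ = 0.914152, cos λ = -0.405372.
ΔE = −sin λ·ΔX + cos λ·ΔY = −(0.914152)·(450) + (-0.405372)·(630) = -666.75 m.
ΔN = −sin φ cos λ·ΔX − sin φ sin λ·ΔY + cos φ·ΔZ = −(0.338839)(-0.405372)(450) − (0.338839)(0.914152)(630) + (0.940844)(432) = 273.11 m.
Horizontal magnitude = √(ΔE² + ΔN²) = √((-666.75)² + 273.11²) = 720.52 m.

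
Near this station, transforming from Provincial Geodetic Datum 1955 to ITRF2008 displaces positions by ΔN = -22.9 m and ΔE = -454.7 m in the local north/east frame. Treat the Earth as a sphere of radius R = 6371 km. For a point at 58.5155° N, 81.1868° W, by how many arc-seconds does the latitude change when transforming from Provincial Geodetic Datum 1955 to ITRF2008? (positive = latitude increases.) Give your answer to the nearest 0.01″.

On a sphere of radius R, 1 rad of latitude = R, so Δφ = ΔN / R = -22.9 / 6371000 = -3.5944e-06 rad = -0.741″.

Δφ = -0.74″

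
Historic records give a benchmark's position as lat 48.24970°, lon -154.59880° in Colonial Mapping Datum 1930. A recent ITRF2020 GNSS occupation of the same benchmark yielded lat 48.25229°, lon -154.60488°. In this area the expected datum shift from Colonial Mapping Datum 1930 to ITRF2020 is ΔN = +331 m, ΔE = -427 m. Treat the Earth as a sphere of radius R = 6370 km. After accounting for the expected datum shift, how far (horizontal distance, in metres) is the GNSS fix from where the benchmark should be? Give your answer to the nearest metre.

49 m

Observed coordinate differences: Δφ = +0.00259°, Δλ = -0.00608°.
Converting to metres (1° lat = 111177 m, cos φ = 0.665886): observed ΔN = 287.9 m, observed ΔE = -450.1 m.
Subtracting the expected shift leaves a residual of 287.9 − (331) = -43.1 m north and -450.1 − (-427) = -23.1 m east.
Residual distance = √((-43.1)² + (-23.1)²) = 48.9 m.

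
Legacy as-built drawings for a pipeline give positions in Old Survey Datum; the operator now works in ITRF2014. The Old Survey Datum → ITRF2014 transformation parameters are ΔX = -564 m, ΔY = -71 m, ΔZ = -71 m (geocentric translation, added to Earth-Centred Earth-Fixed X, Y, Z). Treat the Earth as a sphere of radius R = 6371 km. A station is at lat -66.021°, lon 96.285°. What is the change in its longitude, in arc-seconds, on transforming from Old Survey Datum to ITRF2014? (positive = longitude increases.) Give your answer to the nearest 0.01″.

sin φ = -0.913694, cos φ = 0.406402, sin λ = 0.993990, cos λ = -0.109474.
East component: ΔE = −sin λ·ΔX + cos λ·ΔY = −(0.993990)(-564) + (-0.109474)(-71) = 568.38 m.
1° of latitude spans πR/180 = 111195 m; at latitude φ, 1° of longitude spans that × cos φ = 45189.8 m, so Δλ = 568.38 / 45189.8 × 3600 = 45.280″.

Δλ = 45.28″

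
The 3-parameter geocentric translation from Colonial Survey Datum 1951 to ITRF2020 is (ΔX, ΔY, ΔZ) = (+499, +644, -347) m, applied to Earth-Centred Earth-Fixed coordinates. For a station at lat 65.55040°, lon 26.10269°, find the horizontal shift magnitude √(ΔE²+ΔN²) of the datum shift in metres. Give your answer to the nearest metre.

At φ = 65.55040°, λ = 26.10269°: sin φ = 0.910326, cos φ = 0.413893, sin λ = 0.439981, cos λ = 0.898007.
ΔE = −sin λ·ΔX + cos λ·ΔY = −(0.439981)·(499) + (0.898007)·(644) = 358.77 m.
ΔN = −sin φ cos λ·ΔX − sin φ sin λ·ΔY + cos φ·ΔZ = −(0.910326)(0.898007)(499) − (0.910326)(0.439981)(644) + (0.413893)(-347) = -809.48 m.
Horizontal magnitude = √(ΔE² + ΔN²) = √(358.77² + (-809.48)²) = 885.42 m.

885 m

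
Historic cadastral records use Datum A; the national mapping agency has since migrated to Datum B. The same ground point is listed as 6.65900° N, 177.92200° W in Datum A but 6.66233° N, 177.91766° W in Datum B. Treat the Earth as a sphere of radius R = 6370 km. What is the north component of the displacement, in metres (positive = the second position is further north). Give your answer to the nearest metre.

Δφ = 6.66233° − 6.65900° = +0.00333°; Δλ = -177.91766° − -177.92200° = +0.00434°.
1° along a meridian = πR/180 = 111177 m.
ΔN = Δφ × 111177 = 370.2 m; ΔE = Δλ × 111177 × cos(6.65900°) = +0.00434 × 111177 × 0.993254 = 479.3 m.

ΔN = 370 m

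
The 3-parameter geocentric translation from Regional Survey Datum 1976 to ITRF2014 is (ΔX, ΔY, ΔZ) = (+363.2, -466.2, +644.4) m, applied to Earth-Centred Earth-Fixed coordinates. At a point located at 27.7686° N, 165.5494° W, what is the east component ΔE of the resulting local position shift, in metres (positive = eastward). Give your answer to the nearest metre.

ΔE = 542 m

At φ = 27.7686°, λ = -165.5494°: sin φ = 0.465902, cos φ = 0.884836, sin λ = -0.249545, cos λ = -0.968363.
ΔE = −sin λ·ΔX + cos λ·ΔY = −(-0.249545)·(363.2) + (-0.968363)·(-466.2) = 542.09 m.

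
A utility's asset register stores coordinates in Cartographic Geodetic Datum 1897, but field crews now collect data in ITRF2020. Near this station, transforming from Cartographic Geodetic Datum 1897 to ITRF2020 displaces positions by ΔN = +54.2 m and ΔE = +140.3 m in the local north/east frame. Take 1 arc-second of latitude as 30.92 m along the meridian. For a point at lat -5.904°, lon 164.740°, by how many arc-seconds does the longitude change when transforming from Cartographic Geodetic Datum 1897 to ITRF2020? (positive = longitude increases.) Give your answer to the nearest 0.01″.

At latitude -5.904°, cos φ = 0.994696.
1″ of longitude at this latitude = 30.92 × cos φ = 30.7560 m, so Δλ = 140.3 / 30.7560 = 4.562″.

Δλ = 4.56″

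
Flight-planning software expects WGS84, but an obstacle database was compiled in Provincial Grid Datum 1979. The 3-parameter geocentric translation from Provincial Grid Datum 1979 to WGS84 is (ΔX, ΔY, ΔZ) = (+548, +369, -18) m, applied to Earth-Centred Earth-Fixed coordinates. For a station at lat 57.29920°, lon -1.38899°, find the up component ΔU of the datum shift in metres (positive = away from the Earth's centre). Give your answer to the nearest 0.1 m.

ΔU = 276.0 m

The local up (radial) axis is (cos φ cos λ, cos φ sin λ, sin φ), giving ΔU = 295.971 − 4.832 − 15.147 = 275.99 m.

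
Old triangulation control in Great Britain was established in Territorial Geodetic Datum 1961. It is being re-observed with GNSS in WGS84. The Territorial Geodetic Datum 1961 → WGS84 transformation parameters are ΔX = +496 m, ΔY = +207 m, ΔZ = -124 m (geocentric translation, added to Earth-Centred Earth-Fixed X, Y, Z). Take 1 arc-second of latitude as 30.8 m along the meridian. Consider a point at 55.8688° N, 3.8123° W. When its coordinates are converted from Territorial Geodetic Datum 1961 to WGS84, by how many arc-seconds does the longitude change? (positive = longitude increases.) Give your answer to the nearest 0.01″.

sin φ = 0.827755, cos φ = 0.561090, sin λ = -0.066488, cos λ = 0.997787.
East component: ΔE = −sin λ·ΔX + cos λ·ΔY = −(-0.066488)(496) + (0.997787)(207) = 239.52 m.
1° of latitude spans 3600 × 30.80 = 110880 m; at latitude φ, 1° of longitude spans that × cos φ = 62213.6 m, so Δλ = 239.52 / 62213.6 × 3600 = 13.860″.

Δλ = 13.86″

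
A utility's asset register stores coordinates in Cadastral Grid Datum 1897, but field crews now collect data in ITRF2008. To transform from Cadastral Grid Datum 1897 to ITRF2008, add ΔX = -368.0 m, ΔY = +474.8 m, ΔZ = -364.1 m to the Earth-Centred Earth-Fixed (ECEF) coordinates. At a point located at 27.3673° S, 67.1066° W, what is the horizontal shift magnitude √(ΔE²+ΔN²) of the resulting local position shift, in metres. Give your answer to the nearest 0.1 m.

The local east axis at (φ, λ) is (−sin λ, cos λ, 0), so ΔE = −sin(-67.1066°)·(-368.0) + cos(-67.1066°)·474.8 = -154.31 m.
The local north axis is (−sin φ cos λ, −sin φ sin λ, cos φ), giving ΔN = -65.809 − 201.070 − 323.349 = -590.23 m.
Horizontal magnitude = √(ΔE² + ΔN²) = √((-154.31)² + (-590.23)²) = 610.07 m.

610.1 m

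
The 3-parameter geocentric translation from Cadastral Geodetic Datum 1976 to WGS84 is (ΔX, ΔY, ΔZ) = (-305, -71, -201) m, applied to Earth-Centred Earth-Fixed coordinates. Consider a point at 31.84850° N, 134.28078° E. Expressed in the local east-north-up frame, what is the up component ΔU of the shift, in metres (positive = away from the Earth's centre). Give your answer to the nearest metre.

ΔU = 32 m

The local up (radial) axis is (cos φ cos λ, cos φ sin λ, sin φ), giving ΔU = 180.884 − 43.178 − 106.063 = 31.64 m.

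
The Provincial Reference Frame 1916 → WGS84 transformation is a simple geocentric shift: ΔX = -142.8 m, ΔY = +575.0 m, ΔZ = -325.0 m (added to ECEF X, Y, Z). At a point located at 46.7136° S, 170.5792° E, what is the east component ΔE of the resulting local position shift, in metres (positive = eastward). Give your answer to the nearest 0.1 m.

At φ = -46.7136°, λ = 170.5792°: sin φ = -0.727936, cos φ = 0.685646, sin λ = 0.163684, cos λ = -0.986513.
ΔE = −sin λ·ΔX + cos λ·ΔY = −(0.163684)·(-142.8) + (-0.986513)·(575.0) = -543.87 m.

ΔE = -543.9 m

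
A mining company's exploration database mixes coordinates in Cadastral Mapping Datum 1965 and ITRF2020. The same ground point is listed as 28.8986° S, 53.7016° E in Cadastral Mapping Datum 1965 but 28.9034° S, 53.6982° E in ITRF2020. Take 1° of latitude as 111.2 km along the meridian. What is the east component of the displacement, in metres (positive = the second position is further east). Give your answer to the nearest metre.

Δφ = -28.9034° − -28.8986° = -0.0048°; Δλ = 53.6982° − 53.7016° = -0.0034°.
ΔN = Δφ × 111200 = -533.8 m; ΔE = Δλ × 111200 × cos(-28.8986°) = -0.0034 × 111200 × 0.875476 = -331.0 m.

ΔE = -331 m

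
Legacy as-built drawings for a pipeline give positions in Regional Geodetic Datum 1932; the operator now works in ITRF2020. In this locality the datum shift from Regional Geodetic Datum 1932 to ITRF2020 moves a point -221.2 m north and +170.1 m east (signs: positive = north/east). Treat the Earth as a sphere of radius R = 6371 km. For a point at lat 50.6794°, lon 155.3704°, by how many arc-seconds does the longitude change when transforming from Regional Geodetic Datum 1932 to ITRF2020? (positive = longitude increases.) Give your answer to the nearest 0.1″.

At latitude 50.6794°, cos φ = 0.633659.
One radian of longitude at latitude φ spans R cos φ, so Δλ = ΔE / (R cos φ) = 170.1 / (6371000 × 0.633659) = 4.2135e-05 rad = 8.691″.

Δλ = 8.7″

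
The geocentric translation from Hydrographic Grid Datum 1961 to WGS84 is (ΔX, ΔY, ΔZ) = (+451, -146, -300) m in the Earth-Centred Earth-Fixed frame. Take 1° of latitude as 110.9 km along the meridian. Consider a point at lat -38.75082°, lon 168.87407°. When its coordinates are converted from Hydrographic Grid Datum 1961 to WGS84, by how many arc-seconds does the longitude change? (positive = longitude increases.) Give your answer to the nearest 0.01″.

Δλ = 2.34″

sin φ = -0.625935, cos φ = 0.779876, sin λ = 0.192966, cos λ = -0.981205.
East component: ΔE = −sin λ·ΔX + cos λ·ΔY = −(0.192966)(451) + (-0.981205)(-146) = 56.23 m.
1° of latitude spans 110900 m; at latitude φ, 1° of longitude spans that × cos φ = 86488.2 m, so Δλ = 56.23 / 86488.2 × 3600 = 2.340″.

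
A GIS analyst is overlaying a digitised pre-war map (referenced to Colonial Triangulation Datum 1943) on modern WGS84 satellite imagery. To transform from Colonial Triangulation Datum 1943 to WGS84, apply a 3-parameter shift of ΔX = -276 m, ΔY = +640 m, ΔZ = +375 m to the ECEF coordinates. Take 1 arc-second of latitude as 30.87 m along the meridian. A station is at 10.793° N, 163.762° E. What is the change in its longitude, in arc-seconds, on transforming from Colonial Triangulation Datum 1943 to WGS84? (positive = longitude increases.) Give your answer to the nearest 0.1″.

sin φ = 0.187261, cos φ = 0.982310, sin λ = 0.279628, cos λ = -0.960108.
East component: ΔE = −sin λ·ΔX + cos λ·ΔY = −(0.279628)(-276) + (-0.960108)(640) = -537.29 m.
1° of latitude spans 3600 × 30.87 = 111132 m; at latitude φ, 1° of longitude spans that × cos φ = 109166.1 m, so Δλ = -537.29 / 109166.1 × 3600 = -17.718″.

Δλ = -17.7″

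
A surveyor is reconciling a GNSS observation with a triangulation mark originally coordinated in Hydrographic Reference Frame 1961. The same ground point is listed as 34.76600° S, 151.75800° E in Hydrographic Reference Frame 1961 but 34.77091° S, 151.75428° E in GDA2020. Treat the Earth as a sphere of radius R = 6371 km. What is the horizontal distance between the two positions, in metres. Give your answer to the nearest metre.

643 m

Δφ = -34.77091° − -34.76600° = -0.00491°; Δλ = 151.75428° − 151.75800° = -0.00372°.
1° along a meridian = πR/180 = 111195 m.
ΔN = Δφ × 111195 = -546.0 m; ΔE = Δλ × 111195 × cos(-34.76600°) = -0.00372 × 111195 × 0.821488 = -339.8 m.
Distance = √(ΔE² + ΔN²) = √((-339.8)² + (-546.0)²) = 643.1 m.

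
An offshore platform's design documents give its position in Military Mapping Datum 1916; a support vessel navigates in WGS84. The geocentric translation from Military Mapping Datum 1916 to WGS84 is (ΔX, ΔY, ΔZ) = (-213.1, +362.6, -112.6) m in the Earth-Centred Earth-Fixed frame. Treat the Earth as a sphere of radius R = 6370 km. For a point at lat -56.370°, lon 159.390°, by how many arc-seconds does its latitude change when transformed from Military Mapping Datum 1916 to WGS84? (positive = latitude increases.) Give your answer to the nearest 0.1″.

sin φ = -0.832631, cos φ = 0.553828, sin λ = 0.352005, cos λ = -0.935998.
North component: ΔN = −sin φ cos λ·ΔX − sin φ sin λ·ΔY + cos φ·ΔZ = −(-0.832631)(-0.935998)(-213.1) − (-0.832631)(0.352005)(362.6) + (0.553828)(-112.6) = 209.99 m.
1° of latitude spans πR/180 = 111177 m, so Δφ = 209.99 / 111177 × 3600 = 6.800″.

Δφ = 6.8″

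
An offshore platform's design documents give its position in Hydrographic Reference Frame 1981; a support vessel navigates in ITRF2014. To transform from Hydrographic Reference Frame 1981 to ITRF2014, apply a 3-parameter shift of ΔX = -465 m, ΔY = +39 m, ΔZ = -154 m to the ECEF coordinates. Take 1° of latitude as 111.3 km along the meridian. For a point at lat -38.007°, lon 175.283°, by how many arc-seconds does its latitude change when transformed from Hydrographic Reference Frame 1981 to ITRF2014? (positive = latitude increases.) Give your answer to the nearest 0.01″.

Δφ = 5.37″

sin φ = -0.615758, cos φ = 0.787936, sin λ = 0.082234, cos λ = -0.996613.
North component: ΔN = −sin φ cos λ·ΔX − sin φ sin λ·ΔY + cos φ·ΔZ = −(-0.615758)(-0.996613)(-465) − (-0.615758)(0.082234)(39) + (0.787936)(-154) = 165.99 m.
1° of latitude spans 111300 m, so Δφ = 165.99 / 111300 × 3600 = 5.369″.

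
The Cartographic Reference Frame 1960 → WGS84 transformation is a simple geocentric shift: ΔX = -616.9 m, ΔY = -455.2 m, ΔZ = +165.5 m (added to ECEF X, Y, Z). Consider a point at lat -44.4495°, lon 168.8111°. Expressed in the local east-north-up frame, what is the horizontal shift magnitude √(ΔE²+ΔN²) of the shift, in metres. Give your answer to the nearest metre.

742 m

At φ = -44.4495°, λ = 168.8111°: sin φ = -0.700280, cos φ = 0.713868, sin λ = 0.194044, cos λ = -0.980993.
ΔE = −sin λ·ΔX + cos λ·ΔY = −(0.194044)·(-616.9) + (-0.980993)·(-455.2) = 566.25 m.
ΔN = −sin φ cos λ·ΔX − sin φ sin λ·ΔY + cos φ·ΔZ = −(-0.700280)(-0.980993)(-616.9) − (-0.700280)(0.194044)(-455.2) + (0.713868)(165.5) = 480.08 m.
Horizontal magnitude = √(ΔE² + ΔN²) = √(566.25² + 480.08²) = 742.38 m.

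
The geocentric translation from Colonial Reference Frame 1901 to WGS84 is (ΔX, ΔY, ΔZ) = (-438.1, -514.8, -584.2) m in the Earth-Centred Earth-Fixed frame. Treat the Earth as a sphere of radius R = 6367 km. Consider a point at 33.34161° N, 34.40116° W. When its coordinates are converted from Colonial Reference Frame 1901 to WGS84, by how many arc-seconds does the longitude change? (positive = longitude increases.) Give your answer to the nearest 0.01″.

sin φ = 0.549630, cos φ = 0.835408, sin λ = -0.564984, cos λ = 0.825102.
East component: ΔE = −sin λ·ΔX + cos λ·ΔY = −(-0.564984)(-438.1) + (0.825102)(-514.8) = -672.28 m.
1° of latitude spans πR/180 = 111125 m; at latitude φ, 1° of longitude spans that × cos φ = 92834.9 m, so Δλ = -672.28 / 92834.9 × 3600 = -26.070″.

Δλ = -26.07″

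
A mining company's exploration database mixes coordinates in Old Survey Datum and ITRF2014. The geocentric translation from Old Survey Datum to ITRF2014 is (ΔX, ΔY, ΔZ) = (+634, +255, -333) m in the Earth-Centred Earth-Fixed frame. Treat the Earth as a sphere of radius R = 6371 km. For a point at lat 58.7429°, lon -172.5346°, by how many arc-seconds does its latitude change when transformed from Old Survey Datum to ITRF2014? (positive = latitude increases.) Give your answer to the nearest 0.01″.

Δφ = 12.72″

sin φ = 0.854848, cos φ = 0.518879, sin λ = -0.129927, cos λ = -0.991524.
North component: ΔN = −sin φ cos λ·ΔX − sin φ sin λ·ΔY + cos φ·ΔZ = −(0.854848)(-0.991524)(634) − (0.854848)(-0.129927)(255) + (0.518879)(-333) = 392.91 m.
1° of latitude spans πR/180 = 111195 m, so Δφ = 392.91 / 111195 × 3600 = 12.721″.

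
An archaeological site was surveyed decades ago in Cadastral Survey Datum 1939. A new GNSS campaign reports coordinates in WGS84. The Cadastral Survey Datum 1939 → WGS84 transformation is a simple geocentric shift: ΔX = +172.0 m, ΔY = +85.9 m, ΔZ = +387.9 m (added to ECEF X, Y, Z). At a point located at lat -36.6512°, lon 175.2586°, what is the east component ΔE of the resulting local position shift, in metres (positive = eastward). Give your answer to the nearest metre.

The local east axis at (φ, λ) is (−sin λ, cos λ, 0), so ΔE = −sin(175.2586°)·172.0 + cos(175.2586°)·85.9 = -99.82 m.

ΔE = -100 m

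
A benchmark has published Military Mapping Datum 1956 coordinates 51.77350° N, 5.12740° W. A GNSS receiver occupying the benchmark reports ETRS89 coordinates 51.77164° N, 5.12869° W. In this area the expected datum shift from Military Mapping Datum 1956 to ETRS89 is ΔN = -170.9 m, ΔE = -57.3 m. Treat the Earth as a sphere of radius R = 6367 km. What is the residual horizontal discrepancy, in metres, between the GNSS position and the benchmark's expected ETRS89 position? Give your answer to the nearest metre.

48 m

Observed coordinate differences: Δφ = -0.00186°, Δλ = -0.00129°.
Converting to metres (1° lat = 111125 m, cos φ = 0.618772): observed ΔN = -206.7 m, observed ΔE = -88.7 m.
Subtracting the expected shift leaves a residual of -206.7 − (-170.9) = -35.8 m north and -88.7 − (-57.3) = -31.4 m east.
Residual distance = √((-35.8)² + (-31.4)²) = 47.6 m.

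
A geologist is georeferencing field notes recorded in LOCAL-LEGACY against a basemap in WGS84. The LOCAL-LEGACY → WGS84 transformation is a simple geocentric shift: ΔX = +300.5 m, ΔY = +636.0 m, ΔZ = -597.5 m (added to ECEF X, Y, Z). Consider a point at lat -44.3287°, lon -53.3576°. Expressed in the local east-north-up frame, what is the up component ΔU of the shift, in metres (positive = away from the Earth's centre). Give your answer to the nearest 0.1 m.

At φ = -44.3287°, λ = -53.3576°: sin φ = -0.698774, cos φ = 0.715343, sin λ = -0.802376, cos λ = 0.596819.
ΔU = cos φ cos λ·ΔX + cos φ sin λ·ΔY + sin φ·ΔZ = (0.715343)(0.596819)(300.5) + (0.715343)(-0.802376)(636.0) + (-0.698774)(-597.5) = 180.76 m.

ΔU = 180.8 m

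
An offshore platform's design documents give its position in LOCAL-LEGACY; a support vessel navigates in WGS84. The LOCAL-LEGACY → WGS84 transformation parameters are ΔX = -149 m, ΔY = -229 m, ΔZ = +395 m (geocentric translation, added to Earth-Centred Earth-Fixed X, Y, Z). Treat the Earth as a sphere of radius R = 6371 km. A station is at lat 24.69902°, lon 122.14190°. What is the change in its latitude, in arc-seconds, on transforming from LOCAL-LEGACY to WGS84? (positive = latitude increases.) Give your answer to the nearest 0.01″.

sin φ = 0.417852, cos φ = 0.908515, sin λ = 0.846733, cos λ = -0.532018.
North component: ΔN = −sin φ cos λ·ΔX − sin φ sin λ·ΔY + cos φ·ΔZ = −(0.417852)(-0.532018)(-149) − (0.417852)(0.846733)(-229) + (0.908515)(395) = 406.76 m.
1° of latitude spans πR/180 = 111195 m, so Δφ = 406.76 / 111195 × 3600 = 13.169″.

Δφ = 13.17″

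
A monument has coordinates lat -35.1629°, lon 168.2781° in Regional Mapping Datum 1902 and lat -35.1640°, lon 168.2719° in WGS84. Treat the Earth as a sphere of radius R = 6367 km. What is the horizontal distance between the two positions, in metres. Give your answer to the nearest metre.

Δφ = -35.1640° − -35.1629° = -0.0011°; Δλ = 168.2719° − 168.2781° = -0.0062°.
1° along a meridian = πR/180 = 111125 m.
ΔN = Δφ × 111125 = -122.2 m; ΔE = Δλ × 111125 × cos(-35.1629°) = -0.0062 × 111125 × 0.817518 = -563.3 m.
Distance = √(ΔE² + ΔN²) = √((-563.3)² + (-122.2)²) = 576.4 m.

576 m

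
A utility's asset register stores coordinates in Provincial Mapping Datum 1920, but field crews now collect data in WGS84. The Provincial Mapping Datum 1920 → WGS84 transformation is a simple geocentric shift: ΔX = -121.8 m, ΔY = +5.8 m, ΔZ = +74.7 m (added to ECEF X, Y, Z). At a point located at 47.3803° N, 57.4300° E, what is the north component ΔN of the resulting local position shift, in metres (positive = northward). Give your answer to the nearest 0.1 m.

At φ = 47.3803°, λ = 57.4300°: sin φ = 0.735864, cos φ = 0.677129, sin λ = 0.842734, cos λ = 0.538330.
ΔN = −sin φ cos λ·ΔX − sin φ sin λ·ΔY + cos φ·ΔZ = −(0.735864)(0.538330)(-121.8) − (0.735864)(0.842734)(5.8) + (0.677129)(74.7) = 95.23 m.

ΔN = 95.2 m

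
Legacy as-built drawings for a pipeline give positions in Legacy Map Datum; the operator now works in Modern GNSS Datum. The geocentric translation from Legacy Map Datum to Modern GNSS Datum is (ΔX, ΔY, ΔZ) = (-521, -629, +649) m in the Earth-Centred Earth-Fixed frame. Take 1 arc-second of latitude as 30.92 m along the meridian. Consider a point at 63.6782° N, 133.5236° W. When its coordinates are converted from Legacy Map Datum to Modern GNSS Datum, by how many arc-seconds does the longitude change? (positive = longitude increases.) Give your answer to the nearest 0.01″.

sin φ = 0.896318, cos φ = 0.443412, sin λ = -0.725091, cos λ = -0.688653.
East component: ΔE = −sin λ·ΔX + cos λ·ΔY = −(-0.725091)(-521) + (-0.688653)(-629) = 55.39 m.
1° of latitude spans 3600 × 30.92 = 111312 m; at latitude φ, 1° of longitude spans that × cos φ = 49357.1 m, so Δλ = 55.39 / 49357.1 × 3600 = 4.040″.

Δλ = 4.04″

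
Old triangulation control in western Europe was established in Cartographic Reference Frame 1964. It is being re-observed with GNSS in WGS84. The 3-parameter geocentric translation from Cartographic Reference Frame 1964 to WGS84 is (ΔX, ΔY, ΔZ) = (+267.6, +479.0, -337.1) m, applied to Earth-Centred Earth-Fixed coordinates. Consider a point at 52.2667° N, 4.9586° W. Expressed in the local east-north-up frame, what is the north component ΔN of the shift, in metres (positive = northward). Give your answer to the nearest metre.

ΔN = -384 m

The local north axis is (−sin φ cos λ, −sin φ sin λ, cos φ), giving ΔN = -210.844 + 32.744 − 206.301 = -384.40 m.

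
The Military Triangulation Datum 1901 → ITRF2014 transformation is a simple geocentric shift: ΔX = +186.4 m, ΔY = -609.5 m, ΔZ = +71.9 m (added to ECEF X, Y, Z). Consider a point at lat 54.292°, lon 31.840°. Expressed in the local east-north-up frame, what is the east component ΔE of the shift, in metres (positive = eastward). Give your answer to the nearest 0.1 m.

At φ = 54.292°, λ = 31.840°: sin φ = 0.812002, cos φ = 0.583655, sin λ = 0.527549, cos λ = 0.849525.
ΔE = −sin λ·ΔX + cos λ·ΔY = −(0.527549)·(186.4) + (0.849525)·(-609.5) = -616.12 m.

ΔE = -616.1 m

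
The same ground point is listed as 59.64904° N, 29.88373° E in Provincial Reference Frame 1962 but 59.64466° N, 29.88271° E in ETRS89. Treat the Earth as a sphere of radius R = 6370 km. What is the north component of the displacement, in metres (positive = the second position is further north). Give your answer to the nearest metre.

ΔN = -487 m

Δφ = 59.64466° − 59.64904° = -0.00438°; Δλ = 29.88271° − 29.88373° = -0.00102°.
1° along a meridian = πR/180 = 111177 m.
ΔN = Δφ × 111177 = -487.0 m; ΔE = Δλ × 111177 × cos(59.64904°) = -0.00102 × 111177 × 0.505295 = -57.3 m.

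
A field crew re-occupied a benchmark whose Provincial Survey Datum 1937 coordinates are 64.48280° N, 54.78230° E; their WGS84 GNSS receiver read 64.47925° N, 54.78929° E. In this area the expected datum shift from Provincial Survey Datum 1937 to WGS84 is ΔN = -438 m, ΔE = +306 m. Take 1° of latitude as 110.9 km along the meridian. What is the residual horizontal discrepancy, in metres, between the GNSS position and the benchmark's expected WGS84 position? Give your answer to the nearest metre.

52 m

Observed coordinate differences: Δφ = -0.00355°, Δλ = +0.00699°.
Converting to metres (1° lat = 110900 m, cos φ = 0.430782): observed ΔN = -393.7 m, observed ΔE = 333.9 m.
Subtracting the expected shift leaves a residual of -393.7 − (-438) = 44.3 m north and 333.9 − (306) = 27.9 m east.
Residual distance = √(44.3² + 27.9²) = 52.4 m.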